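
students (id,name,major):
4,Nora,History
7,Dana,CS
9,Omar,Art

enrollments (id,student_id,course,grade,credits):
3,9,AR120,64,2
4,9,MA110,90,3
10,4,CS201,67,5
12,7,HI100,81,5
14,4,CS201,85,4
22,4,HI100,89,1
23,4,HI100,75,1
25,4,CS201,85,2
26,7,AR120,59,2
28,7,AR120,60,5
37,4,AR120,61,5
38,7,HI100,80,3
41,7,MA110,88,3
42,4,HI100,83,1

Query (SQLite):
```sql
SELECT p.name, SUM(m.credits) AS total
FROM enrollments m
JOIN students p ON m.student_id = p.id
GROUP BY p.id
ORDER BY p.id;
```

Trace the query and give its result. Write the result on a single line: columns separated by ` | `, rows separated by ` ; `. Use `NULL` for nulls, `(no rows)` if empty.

Join each enrollments row to its students via student_id.
Group joined rows by students.id; compute SUM(m.credits) per group.
  4: ids {10, 14, 22, 23, 25, 37, 42} → SUM(m.credits)=19
  7: ids {12, 26, 28, 38, 41} → SUM(m.credits)=18
  9: ids {3, 4} → SUM(m.credits)=5

Nora | 19 ; Dana | 18 ; Omar | 5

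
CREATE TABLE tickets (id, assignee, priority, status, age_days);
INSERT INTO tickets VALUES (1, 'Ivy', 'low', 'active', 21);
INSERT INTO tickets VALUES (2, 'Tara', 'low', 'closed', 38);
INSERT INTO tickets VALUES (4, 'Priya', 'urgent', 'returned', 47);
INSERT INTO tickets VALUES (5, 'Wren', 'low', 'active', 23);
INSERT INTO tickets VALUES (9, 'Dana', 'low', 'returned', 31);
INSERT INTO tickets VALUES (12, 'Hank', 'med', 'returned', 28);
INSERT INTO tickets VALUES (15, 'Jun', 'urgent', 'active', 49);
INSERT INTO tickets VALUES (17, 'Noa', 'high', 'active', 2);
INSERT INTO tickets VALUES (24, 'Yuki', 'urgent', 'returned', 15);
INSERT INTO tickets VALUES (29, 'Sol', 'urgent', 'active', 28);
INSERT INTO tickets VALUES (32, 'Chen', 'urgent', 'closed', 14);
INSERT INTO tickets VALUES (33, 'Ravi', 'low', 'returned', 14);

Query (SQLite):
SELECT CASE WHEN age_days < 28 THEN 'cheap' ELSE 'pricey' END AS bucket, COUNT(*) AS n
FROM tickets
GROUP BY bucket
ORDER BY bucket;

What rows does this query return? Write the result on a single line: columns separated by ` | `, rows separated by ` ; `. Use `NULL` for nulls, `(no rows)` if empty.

cheap | 6 ; pricey | 6

Bucket rows by age_days < 28 → 'cheap' else 'pricey'; count each bucket.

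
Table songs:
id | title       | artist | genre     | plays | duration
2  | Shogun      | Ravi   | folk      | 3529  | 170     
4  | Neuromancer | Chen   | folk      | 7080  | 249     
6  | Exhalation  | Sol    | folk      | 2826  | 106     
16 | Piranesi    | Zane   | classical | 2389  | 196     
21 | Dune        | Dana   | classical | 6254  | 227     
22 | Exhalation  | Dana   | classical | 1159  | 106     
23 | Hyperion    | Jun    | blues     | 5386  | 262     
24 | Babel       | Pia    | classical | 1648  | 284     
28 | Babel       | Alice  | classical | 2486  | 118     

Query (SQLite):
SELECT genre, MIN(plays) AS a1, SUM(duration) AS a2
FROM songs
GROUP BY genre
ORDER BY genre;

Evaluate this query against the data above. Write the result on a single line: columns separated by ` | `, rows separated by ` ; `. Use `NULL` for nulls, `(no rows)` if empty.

blues | 5386 | 262 ; classical | 1159 | 931 ; folk | 2826 | 525

Group songs by genre.
Per group compute: MIN(plays), SUM(duration).
  blues: ids {23} → MIN(plays)=5386, SUM(duration)=262
  classical: ids {16, 21, 22, 24, 28} → MIN(plays)=1159, SUM(duration)=931
  folk: ids {2, 4, 6} → MIN(plays)=2826, SUM(duration)=525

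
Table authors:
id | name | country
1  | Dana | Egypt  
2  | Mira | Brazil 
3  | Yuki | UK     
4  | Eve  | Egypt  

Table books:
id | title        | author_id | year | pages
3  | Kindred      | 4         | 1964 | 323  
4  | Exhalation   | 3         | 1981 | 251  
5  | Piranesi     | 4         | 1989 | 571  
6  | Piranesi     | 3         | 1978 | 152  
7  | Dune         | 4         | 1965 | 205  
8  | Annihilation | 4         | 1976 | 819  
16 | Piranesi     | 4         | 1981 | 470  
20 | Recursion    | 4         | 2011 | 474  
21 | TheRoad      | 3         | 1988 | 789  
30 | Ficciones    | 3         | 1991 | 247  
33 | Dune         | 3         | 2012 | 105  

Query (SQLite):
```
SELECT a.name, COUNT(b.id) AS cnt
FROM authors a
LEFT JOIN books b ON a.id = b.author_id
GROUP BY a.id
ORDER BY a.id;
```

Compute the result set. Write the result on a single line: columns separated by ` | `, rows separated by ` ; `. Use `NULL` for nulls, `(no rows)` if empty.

LEFT JOIN keeps every authors row; unmatched ones get NULL for books columns.
Group by authors.id and compute COUNT(b.id). COUNT(col) of an all-NULL group is 0.
  1: ids {—} → COUNT(b.id)=0
  2: ids {—} → COUNT(b.id)=0
  3: ids {4, 6, 21, 30, 33} → COUNT(b.id)=5
  4: ids {3, 5, 7, 8, 16, 20} → COUNT(b.id)=6

Dana | 0 ; Mira | 0 ; Yuki | 5 ; Eve | 6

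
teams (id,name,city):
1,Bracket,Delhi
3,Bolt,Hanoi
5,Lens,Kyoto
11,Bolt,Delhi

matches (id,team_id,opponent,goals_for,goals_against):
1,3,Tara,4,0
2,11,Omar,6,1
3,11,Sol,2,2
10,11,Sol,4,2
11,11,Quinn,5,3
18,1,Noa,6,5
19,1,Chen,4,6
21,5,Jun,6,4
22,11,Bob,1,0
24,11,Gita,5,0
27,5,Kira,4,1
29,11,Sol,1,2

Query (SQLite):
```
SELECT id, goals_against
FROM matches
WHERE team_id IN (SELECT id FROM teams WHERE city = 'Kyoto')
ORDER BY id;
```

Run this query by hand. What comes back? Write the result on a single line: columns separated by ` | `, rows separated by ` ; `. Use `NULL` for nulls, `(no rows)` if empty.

21 | 4 ; 27 | 1

Inner query: teams.id where city = 'Kyoto'.
Outer: keep matches rows whose team_id is in that set.
Inner query → {5}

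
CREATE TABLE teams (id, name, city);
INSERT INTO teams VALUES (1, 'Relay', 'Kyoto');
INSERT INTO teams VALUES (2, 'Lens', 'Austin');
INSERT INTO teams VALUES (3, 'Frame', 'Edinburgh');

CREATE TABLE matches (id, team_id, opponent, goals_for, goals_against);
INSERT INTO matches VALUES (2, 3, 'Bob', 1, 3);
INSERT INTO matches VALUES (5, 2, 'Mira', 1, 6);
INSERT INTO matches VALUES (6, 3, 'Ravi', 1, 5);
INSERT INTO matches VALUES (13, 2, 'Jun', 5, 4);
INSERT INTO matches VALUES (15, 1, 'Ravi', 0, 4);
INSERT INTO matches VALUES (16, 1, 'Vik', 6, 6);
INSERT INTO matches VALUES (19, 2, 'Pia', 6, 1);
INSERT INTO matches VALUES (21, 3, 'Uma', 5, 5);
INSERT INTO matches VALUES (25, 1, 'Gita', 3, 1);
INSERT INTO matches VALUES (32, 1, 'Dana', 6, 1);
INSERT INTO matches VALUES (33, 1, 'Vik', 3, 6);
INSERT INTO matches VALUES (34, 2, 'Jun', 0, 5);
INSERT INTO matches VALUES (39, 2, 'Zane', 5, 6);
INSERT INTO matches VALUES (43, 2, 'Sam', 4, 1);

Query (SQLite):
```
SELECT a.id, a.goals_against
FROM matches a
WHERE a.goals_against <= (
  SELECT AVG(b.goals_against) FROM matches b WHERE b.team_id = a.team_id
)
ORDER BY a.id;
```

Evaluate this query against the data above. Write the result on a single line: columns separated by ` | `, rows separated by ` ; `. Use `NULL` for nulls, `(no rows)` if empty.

2 | 3 ; 19 | 1 ; 25 | 1 ; 32 | 1 ; 43 | 1

For each matches row a, compute AVG(goals_against) over rows sharing a.team_id.
Keep row a if a.goals_against <= that per-group AVG.
  team_id=1: AVG(goals_against) = 3.6
  team_id=2: AVG(goals_against) = 3.833333
  team_id=3: AVG(goals_against) = 4.333333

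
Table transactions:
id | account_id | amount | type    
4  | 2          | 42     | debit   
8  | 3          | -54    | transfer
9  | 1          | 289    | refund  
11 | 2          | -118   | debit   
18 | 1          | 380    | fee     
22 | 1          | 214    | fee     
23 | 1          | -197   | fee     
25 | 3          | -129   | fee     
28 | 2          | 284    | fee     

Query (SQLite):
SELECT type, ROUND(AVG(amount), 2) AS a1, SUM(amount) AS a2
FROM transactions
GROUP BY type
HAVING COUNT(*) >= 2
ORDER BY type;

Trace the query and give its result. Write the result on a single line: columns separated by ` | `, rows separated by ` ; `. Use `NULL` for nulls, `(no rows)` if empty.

debit | -38 | -76 ; fee | 110.4 | 552

Group transactions by type.
Per group compute: ROUND(AVG(amount), 2), SUM(amount).
HAVING: drop groups with fewer than 2 rows.
  debit: ids {4, 11} → ROUND(AVG(amount), 2)=-38, SUM(amount)=-76
  fee: ids {18, 22, 23, 25, 28} → ROUND(AVG(amount), 2)=110.4, SUM(amount)=552
  refund: ids {9} → ROUND(AVG(amount), 2)=289, SUM(amount)=289
  transfer: ids {8} → ROUND(AVG(amount), 2)=-54, SUM(amount)=-54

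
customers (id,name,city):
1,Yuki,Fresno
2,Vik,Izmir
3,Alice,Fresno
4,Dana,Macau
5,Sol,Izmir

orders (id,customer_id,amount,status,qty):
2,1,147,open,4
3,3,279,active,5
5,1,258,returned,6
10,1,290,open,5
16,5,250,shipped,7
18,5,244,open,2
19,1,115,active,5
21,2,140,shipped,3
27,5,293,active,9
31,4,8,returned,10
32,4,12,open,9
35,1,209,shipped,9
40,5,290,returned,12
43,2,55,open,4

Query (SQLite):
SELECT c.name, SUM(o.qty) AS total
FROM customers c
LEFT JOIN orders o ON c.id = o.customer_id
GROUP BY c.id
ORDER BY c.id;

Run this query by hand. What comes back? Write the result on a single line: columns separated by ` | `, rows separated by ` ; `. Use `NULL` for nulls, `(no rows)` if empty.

Yuki | 29 ; Vik | 7 ; Alice | 5 ; Dana | 19 ; Sol | 30

LEFT JOIN keeps every customers row; unmatched ones get NULL for orders columns.
Group by customers.id and compute SUM(o.qty). SUM over an all-NULL group is NULL.
  1: ids {2, 5, 10, 19, 35} → SUM(o.qty)=29
  2: ids {21, 43} → SUM(o.qty)=7
  3: ids {3} → SUM(o.qty)=5
  4: ids {31, 32} → SUM(o.qty)=19
  5: ids {16, 18, 27, 40} → SUM(o.qty)=30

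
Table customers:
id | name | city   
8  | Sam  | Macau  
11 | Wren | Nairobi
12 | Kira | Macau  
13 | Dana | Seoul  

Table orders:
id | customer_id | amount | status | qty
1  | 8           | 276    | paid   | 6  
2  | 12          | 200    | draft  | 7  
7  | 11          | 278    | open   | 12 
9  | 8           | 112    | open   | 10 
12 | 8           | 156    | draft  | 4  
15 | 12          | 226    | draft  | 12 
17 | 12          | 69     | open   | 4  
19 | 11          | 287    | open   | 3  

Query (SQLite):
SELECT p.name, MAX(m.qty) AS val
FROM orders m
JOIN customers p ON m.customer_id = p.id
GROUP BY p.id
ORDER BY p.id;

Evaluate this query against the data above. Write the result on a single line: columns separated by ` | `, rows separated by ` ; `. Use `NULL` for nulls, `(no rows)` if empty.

Sam | 10 ; Wren | 12 ; Kira | 12

Join each orders row to its customers via customer_id.
Group joined rows by customers.id; compute MAX(m.qty) per group.
  8: ids {1, 9, 12} → MAX(m.qty)=10
  11: ids {7, 19} → MAX(m.qty)=12
  12: ids {2, 15, 17} → MAX(m.qty)=12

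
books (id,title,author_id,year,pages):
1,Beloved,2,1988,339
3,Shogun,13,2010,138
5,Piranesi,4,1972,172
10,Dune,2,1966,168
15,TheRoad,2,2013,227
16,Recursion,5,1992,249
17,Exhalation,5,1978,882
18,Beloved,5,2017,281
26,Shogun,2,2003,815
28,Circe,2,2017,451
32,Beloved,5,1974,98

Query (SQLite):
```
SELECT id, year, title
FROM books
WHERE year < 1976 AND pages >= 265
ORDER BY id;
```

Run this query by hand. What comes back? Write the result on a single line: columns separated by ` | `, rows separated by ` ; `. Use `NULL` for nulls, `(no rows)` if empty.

year < 1976: ids {5, 10, 32}
pages >= 265: ids {1, 17, 18, 26, 28}
Combine with AND.

(no rows)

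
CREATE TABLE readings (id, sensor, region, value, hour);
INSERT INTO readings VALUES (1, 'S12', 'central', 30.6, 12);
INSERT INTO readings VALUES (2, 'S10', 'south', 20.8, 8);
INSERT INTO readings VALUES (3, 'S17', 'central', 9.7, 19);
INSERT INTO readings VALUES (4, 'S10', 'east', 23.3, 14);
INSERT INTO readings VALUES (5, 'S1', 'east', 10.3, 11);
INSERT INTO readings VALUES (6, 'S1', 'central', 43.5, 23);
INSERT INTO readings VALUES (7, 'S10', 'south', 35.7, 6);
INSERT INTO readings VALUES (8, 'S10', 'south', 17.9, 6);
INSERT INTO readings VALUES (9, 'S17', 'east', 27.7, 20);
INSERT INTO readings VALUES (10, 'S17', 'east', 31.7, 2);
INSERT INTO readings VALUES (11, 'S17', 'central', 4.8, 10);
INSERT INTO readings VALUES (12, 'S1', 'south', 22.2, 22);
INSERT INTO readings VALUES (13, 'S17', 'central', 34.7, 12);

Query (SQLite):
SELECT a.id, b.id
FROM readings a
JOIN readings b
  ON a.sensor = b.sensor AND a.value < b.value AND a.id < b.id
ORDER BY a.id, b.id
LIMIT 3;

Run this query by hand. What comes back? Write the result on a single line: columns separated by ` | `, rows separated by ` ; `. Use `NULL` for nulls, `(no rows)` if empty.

Pairs (a,b) with same sensor, a.value < b.value, a.id < b.id.
sensor groups: S1:{5,6,12} S10:{2,4,7,8} S12:{1} S17:{3,9,10,11,13}
Ordered by (a.id, b.id); first 3.

2 | 4 ; 2 | 7 ; 3 | 9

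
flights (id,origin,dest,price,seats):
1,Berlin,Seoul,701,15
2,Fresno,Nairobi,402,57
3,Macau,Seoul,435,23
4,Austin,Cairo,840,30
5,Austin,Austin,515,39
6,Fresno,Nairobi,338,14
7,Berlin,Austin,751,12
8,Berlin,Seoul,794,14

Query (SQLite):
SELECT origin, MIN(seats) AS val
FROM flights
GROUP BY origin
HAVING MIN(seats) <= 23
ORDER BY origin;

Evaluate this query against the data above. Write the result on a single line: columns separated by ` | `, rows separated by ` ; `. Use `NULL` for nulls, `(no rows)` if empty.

Berlin | 12 ; Fresno | 14 ; Macau | 23

Partition flights by origin; compute MIN(seats) within each group.
HAVING: keep groups where MIN(seats) <= 23.
  Austin: ids {4, 5} → MIN(seats)=30
  Berlin: ids {1, 7, 8} → MIN(seats)=12
  Fresno: ids {2, 6} → MIN(seats)=14
  Macau: ids {3} → MIN(seats)=23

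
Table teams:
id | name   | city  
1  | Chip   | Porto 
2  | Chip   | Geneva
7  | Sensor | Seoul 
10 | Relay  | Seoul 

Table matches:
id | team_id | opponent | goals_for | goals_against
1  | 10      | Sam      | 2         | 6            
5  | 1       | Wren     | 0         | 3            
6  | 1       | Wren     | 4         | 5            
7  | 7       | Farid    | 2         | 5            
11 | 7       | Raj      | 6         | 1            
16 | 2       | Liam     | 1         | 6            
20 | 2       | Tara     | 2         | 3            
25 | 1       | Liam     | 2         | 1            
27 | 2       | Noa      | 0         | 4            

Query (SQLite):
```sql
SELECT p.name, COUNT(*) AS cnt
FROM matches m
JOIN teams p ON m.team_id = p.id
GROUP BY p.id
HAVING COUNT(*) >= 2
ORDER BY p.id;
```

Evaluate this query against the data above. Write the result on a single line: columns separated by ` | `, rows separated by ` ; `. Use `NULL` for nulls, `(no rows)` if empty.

Join each matches row to its teams via team_id.
Group joined rows by teams.id; compute COUNT(*) per group.
HAVING: keep groups with count ≥ 2.
  1: ids {5, 6, 25} → COUNT(*)=3
  2: ids {16, 20, 27} → COUNT(*)=3
  7: ids {7, 11} → COUNT(*)=2
  10: ids {1} → COUNT(*)=1

Chip | 3 ; Chip | 3 ; Sensor | 2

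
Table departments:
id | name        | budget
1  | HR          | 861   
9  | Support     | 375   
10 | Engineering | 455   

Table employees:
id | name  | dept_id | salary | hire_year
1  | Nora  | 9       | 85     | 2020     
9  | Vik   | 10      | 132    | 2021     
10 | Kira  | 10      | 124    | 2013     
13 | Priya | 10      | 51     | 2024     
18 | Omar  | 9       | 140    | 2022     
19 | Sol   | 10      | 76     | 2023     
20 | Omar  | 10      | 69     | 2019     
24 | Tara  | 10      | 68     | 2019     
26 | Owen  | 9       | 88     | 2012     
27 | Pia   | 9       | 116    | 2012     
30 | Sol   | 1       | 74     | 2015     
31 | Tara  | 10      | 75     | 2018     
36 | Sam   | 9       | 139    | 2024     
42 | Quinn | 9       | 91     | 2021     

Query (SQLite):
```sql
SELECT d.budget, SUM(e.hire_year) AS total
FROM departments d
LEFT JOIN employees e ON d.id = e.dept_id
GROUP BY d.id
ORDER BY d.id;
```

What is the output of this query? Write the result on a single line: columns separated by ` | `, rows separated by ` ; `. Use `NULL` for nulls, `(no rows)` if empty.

861 | 2015 ; 375 | 12111 ; 455 | 14137

LEFT JOIN keeps every departments row; unmatched ones get NULL for employees columns.
Group by departments.id and compute SUM(e.hire_year). SUM over an all-NULL group is NULL.
  1: ids {30} → SUM(e.hire_year)=2015
  9: ids {1, 18, 26, 27, 36, 42} → SUM(e.hire_year)=12111
  10: ids {9, 10, 13, 19, 20, 24, 31} → SUM(e.hire_year)=14137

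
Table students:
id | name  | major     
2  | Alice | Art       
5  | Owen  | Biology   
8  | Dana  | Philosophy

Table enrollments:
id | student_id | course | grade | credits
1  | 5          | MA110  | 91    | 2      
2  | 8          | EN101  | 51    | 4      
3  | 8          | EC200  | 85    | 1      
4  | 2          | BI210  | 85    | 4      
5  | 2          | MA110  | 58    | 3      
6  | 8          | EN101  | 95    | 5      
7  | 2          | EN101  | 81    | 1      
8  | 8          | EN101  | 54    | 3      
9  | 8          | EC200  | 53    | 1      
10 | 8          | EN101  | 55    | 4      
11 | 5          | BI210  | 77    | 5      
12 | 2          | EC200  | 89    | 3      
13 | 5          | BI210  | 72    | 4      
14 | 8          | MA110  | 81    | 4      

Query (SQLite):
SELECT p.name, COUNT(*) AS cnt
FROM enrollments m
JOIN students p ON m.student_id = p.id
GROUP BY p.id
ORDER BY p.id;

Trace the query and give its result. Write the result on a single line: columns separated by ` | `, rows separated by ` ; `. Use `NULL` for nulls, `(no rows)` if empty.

Alice | 4 ; Owen | 3 ; Dana | 7

Join each enrollments row to its students via student_id.
Group joined rows by students.id; compute COUNT(*) per group.
  2: ids {4, 5, 7, 12} → COUNT(*)=4
  5: ids {1, 11, 13} → COUNT(*)=3
  8: ids {2, 3, 6, 8, 9, 10, 14} → COUNT(*)=7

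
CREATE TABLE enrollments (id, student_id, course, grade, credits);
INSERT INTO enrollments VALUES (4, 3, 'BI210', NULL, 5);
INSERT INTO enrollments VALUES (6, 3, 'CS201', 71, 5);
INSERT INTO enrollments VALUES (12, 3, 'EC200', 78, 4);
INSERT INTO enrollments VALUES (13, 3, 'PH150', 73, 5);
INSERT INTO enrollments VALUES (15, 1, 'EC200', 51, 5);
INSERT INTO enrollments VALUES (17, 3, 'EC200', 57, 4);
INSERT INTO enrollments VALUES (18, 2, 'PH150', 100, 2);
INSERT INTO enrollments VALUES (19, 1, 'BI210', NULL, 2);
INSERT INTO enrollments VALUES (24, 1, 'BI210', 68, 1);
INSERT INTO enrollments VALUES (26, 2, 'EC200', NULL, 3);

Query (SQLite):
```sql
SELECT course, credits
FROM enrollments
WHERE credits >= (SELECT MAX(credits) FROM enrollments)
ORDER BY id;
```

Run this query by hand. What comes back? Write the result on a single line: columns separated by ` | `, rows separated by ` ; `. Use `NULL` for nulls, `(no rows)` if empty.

Scalar subquery: MAX(credits) over all enrollments rows = 5.
Keep rows where credits >= that value.

BI210 | 5 ; CS201 | 5 ; PH150 | 5 ; EC200 | 5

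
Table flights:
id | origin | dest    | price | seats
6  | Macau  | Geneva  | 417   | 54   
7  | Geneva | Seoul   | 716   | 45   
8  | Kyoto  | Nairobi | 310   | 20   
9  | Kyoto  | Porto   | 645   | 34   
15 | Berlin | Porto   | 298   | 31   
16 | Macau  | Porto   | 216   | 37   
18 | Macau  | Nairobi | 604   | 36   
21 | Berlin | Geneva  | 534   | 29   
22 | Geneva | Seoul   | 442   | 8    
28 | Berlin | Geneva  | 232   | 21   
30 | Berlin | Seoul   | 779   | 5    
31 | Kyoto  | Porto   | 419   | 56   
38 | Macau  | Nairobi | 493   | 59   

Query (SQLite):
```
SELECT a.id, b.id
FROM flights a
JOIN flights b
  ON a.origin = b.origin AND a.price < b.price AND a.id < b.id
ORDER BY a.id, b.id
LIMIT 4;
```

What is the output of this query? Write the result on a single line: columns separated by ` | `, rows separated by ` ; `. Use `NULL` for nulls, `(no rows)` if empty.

Pairs (a,b) with same origin, a.price < b.price, a.id < b.id.
origin groups: Berlin:{15,21,28,30} Geneva:{7,22} Kyoto:{8,9,31} Macau:{6,16,18,38}
Ordered by (a.id, b.id); first 4.

6 | 18 ; 6 | 38 ; 8 | 9 ; 8 | 31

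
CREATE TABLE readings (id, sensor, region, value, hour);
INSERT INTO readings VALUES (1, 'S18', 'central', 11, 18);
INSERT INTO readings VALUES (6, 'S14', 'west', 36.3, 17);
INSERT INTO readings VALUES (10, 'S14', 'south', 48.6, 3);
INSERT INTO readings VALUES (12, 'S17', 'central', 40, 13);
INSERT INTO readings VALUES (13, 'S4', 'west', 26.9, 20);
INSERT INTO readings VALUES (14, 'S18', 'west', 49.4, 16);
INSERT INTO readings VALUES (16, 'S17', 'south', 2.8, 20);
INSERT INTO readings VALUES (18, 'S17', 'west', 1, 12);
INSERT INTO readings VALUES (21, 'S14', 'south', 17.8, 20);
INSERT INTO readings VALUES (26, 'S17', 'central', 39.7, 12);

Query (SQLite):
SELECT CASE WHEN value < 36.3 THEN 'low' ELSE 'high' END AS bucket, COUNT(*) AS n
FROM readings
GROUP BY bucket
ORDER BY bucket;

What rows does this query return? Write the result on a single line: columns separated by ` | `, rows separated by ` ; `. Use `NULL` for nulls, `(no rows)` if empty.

high | 5 ; low | 5

Bucket rows by value < 36.3 → 'low' else 'high'; count each bucket.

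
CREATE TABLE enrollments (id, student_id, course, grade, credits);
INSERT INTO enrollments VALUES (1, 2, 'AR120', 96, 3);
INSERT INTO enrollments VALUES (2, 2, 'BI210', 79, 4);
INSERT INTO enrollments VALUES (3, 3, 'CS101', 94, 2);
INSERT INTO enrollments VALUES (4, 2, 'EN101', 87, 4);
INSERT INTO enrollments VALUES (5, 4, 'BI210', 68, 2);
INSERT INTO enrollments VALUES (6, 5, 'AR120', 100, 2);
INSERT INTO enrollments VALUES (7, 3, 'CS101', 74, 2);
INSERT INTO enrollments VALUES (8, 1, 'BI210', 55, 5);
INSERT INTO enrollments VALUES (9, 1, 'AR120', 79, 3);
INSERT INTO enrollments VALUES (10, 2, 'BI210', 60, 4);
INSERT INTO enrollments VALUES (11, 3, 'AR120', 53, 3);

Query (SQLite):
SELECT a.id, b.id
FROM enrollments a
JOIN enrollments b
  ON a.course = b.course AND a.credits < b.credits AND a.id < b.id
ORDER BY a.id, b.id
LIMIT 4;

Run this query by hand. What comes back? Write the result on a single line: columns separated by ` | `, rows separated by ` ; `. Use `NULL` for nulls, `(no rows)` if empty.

2 | 8 ; 5 | 8 ; 5 | 10 ; 6 | 9

Pairs (a,b) with same course, a.credits < b.credits, a.id < b.id.
course groups: AR120:{1,6,9,11} BI210:{2,5,8,10} CS101:{3,7} EN101:{4}
Ordered by (a.id, b.id); first 4.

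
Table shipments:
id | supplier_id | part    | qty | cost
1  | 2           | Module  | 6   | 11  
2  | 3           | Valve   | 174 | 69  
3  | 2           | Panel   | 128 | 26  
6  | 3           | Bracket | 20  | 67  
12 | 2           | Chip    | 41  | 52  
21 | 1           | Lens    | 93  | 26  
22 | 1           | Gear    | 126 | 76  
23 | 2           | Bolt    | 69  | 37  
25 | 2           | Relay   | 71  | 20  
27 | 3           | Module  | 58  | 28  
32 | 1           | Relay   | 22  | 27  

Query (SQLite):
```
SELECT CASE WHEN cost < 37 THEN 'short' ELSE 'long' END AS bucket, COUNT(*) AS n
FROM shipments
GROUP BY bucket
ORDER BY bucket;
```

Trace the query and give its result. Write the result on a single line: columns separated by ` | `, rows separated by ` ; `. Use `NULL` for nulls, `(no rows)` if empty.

long | 5 ; short | 6

Bucket rows by cost < 37 → 'short' else 'long'; count each bucket.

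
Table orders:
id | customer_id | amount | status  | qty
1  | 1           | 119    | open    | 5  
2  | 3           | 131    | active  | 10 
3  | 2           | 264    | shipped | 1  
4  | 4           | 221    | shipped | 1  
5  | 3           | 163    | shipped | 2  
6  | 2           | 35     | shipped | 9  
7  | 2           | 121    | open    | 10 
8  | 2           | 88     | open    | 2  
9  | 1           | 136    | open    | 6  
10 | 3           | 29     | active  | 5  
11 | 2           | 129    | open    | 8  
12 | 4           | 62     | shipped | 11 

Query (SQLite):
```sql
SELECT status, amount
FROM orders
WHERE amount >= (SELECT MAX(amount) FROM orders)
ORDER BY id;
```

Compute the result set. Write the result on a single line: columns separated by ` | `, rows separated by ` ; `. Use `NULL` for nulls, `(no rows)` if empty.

Scalar subquery: MAX(amount) over all orders rows = 264.
Keep rows where amount >= that value.

shipped | 264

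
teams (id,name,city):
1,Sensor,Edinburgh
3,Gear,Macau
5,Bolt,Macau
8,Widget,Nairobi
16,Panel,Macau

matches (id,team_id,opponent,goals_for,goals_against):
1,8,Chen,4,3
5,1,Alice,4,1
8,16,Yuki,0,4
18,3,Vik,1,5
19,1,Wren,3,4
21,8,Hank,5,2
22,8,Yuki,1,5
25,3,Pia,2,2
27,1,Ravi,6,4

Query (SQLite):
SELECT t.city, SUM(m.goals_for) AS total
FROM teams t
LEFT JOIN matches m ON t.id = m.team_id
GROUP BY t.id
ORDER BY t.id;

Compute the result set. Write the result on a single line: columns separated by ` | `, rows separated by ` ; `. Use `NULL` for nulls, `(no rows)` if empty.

Edinburgh | 13 ; Macau | 3 ; Macau | NULL ; Nairobi | 10 ; Macau | 0

LEFT JOIN keeps every teams row; unmatched ones get NULL for matches columns.
Group by teams.id and compute SUM(m.goals_for). SUM over an all-NULL group is NULL.
  1: ids {5, 19, 27} → SUM(m.goals_for)=13
  3: ids {18, 25} → SUM(m.goals_for)=3
  5: ids {—} → SUM(m.goals_for)=NULL
  8: ids {1, 21, 22} → SUM(m.goals_for)=10
  16: ids {8} → SUM(m.goals_for)=0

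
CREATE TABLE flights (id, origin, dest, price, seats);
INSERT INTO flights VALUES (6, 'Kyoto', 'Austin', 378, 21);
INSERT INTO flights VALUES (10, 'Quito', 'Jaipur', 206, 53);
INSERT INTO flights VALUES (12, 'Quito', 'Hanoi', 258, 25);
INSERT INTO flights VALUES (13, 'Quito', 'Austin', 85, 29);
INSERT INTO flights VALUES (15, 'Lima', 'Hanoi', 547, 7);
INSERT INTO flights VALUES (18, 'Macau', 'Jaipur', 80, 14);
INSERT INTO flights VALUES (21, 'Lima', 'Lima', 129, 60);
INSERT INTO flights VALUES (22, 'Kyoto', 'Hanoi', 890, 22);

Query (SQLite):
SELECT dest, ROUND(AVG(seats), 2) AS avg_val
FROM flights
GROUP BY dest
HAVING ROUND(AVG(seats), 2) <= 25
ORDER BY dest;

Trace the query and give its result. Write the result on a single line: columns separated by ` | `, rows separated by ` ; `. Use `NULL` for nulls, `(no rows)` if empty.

Partition flights by dest; compute ROUND(AVG(seats), 2) within each group.
HAVING: keep groups where ROUND(AVG(seats), 2) <= 25.
  Austin: ids {6, 13} → ROUND(AVG(seats), 2)=25
  Hanoi: ids {12, 15, 22} → ROUND(AVG(seats), 2)=18
  Jaipur: ids {10, 18} → ROUND(AVG(seats), 2)=33.5
  Lima: ids {21} → ROUND(AVG(seats), 2)=60

Austin | 25 ; Hanoi | 18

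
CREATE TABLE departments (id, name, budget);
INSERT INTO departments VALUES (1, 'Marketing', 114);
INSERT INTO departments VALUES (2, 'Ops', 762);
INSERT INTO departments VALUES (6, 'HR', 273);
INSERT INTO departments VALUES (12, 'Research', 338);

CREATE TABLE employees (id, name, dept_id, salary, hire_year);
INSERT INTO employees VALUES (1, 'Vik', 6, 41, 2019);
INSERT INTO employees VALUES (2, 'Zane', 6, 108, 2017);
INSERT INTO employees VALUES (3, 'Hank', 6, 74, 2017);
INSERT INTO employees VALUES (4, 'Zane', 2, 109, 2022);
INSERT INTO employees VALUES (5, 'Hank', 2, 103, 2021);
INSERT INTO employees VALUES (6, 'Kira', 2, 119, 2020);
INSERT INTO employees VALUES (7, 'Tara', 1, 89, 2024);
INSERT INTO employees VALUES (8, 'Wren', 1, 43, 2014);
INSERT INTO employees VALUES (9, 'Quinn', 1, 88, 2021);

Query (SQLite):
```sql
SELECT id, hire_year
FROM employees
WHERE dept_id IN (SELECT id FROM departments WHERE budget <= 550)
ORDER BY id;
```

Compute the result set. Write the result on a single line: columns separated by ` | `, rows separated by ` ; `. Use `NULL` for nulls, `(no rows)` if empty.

1 | 2019 ; 2 | 2017 ; 3 | 2017 ; 7 | 2024 ; 8 | 2014 ; 9 | 2021

Inner query: departments.id where budget <= 550.
Outer: keep employees rows whose dept_id is in that set.
Inner query → {1, 6, 12}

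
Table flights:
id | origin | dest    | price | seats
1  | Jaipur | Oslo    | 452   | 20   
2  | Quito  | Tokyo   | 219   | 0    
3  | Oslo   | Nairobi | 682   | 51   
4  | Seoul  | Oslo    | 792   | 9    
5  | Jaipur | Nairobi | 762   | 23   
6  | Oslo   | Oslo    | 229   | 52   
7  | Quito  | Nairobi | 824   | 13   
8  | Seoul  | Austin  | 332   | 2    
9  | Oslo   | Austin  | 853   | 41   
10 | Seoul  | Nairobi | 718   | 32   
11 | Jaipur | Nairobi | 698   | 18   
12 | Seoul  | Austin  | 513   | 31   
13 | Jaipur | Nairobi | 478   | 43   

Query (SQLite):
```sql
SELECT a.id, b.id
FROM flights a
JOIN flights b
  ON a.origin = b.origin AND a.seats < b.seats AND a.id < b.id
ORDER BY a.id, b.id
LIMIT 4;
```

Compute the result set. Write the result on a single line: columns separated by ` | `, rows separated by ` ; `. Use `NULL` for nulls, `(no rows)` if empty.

Pairs (a,b) with same origin, a.seats < b.seats, a.id < b.id.
origin groups: Jaipur:{1,5,11,13} Oslo:{3,6,9} Quito:{2,7} Seoul:{4,8,10,12}
Ordered by (a.id, b.id); first 4.

1 | 5 ; 1 | 13 ; 2 | 7 ; 3 | 6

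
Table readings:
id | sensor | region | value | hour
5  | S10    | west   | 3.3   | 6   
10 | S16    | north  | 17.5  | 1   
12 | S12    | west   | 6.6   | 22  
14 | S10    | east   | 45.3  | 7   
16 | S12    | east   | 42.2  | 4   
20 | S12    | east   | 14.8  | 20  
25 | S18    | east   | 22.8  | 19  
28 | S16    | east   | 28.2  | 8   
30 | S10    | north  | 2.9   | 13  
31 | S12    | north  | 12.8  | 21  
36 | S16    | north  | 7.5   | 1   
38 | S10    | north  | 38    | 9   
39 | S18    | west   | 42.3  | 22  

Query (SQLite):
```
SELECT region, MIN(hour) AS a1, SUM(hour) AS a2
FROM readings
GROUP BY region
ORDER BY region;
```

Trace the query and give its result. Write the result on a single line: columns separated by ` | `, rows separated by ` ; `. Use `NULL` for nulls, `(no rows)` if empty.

east | 4 | 58 ; north | 1 | 45 ; west | 6 | 50

Group readings by region.
Per group compute: MIN(hour), SUM(hour).
  east: ids {14, 16, 20, 25, 28} → MIN(hour)=4, SUM(hour)=58
  north: ids {10, 30, 31, 36, 38} → MIN(hour)=1, SUM(hour)=45
  west: ids {5, 12, 39} → MIN(hour)=6, SUM(hour)=50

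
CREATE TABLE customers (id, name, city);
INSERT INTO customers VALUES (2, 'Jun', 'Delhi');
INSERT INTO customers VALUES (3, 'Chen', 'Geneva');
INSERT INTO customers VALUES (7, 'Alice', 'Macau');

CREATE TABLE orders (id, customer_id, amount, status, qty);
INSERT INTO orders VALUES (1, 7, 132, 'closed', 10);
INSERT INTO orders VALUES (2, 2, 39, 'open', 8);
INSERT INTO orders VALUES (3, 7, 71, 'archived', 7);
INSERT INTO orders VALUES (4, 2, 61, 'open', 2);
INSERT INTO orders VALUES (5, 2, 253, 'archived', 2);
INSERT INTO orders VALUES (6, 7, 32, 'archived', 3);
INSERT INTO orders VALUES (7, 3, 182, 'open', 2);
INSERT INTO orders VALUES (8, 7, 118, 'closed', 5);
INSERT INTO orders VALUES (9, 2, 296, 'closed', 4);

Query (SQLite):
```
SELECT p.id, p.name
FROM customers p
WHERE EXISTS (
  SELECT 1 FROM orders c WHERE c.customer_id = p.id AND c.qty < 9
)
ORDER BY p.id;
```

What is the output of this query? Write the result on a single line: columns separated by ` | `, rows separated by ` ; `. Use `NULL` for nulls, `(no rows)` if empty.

2 | Jun ; 3 | Chen ; 7 | Alice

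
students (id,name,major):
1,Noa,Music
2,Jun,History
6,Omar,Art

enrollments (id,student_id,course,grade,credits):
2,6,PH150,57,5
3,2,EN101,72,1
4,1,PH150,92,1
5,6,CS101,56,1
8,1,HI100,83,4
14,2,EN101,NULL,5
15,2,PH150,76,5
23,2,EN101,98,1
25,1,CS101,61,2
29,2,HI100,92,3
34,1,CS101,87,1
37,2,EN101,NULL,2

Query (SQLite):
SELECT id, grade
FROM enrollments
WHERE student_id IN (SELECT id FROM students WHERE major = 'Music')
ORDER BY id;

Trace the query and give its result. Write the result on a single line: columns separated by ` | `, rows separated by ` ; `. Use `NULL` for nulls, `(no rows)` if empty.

Inner query: students.id where major = 'Music'.
Outer: keep enrollments rows whose student_id is in that set.
Inner query → {1}

4 | 92 ; 8 | 83 ; 25 | 61 ; 34 | 87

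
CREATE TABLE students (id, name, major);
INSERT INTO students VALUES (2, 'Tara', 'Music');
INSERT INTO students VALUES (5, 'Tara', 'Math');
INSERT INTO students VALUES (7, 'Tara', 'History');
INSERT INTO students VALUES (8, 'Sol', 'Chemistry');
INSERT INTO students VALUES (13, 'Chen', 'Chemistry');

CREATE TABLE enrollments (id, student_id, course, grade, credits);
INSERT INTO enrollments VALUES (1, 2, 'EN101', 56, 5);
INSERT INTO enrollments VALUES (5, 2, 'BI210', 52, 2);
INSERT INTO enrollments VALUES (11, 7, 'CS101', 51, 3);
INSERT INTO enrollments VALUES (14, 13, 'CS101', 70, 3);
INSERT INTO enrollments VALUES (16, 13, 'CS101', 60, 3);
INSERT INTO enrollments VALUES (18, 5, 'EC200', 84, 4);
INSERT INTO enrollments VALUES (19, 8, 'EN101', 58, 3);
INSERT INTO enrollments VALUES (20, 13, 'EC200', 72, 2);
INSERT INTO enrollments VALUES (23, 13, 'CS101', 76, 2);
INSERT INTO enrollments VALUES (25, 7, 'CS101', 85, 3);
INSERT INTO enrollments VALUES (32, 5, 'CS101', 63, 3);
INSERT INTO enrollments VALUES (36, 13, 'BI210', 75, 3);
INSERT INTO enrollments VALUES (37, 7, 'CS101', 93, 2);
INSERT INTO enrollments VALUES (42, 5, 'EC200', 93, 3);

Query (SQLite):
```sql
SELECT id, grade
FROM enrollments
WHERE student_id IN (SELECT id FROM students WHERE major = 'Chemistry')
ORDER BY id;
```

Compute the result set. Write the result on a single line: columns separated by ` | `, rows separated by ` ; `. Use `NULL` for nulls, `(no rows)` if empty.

14 | 70 ; 16 | 60 ; 19 | 58 ; 20 | 72 ; 23 | 76 ; 36 | 75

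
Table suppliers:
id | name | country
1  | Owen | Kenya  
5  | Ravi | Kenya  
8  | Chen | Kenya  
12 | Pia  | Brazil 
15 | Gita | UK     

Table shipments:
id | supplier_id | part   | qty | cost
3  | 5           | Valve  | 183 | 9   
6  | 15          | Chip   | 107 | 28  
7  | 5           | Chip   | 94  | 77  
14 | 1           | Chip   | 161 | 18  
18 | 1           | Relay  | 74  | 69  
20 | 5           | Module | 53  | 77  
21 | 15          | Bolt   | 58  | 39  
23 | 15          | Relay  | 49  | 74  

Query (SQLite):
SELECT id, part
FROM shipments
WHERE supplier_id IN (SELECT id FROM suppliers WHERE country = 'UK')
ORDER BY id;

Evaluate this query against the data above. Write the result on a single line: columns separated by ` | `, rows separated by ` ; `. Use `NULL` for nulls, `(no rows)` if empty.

Inner query: suppliers.id where country = 'UK'.
Outer: keep shipments rows whose supplier_id is in that set.
Inner query → {15}

6 | Chip ; 21 | Bolt ; 23 | Relay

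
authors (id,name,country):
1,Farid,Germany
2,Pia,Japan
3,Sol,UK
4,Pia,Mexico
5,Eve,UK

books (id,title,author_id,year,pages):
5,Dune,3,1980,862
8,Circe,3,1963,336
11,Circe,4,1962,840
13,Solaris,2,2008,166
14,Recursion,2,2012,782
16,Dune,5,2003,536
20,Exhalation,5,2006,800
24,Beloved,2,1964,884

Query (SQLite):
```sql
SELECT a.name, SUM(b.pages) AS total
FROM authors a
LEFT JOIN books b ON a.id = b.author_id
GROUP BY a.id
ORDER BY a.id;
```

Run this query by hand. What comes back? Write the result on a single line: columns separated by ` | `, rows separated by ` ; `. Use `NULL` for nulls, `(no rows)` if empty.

Farid | NULL ; Pia | 1832 ; Sol | 1198 ; Pia | 840 ; Eve | 1336

LEFT JOIN keeps every authors row; unmatched ones get NULL for books columns.
Group by authors.id and compute SUM(b.pages). SUM over an all-NULL group is NULL.
  1: ids {—} → SUM(b.pages)=NULL
  2: ids {13, 14, 24} → SUM(b.pages)=1832
  3: ids {5, 8} → SUM(b.pages)=1198
  4: ids {11} → SUM(b.pages)=840
  5: ids {16, 20} → SUM(b.pages)=1336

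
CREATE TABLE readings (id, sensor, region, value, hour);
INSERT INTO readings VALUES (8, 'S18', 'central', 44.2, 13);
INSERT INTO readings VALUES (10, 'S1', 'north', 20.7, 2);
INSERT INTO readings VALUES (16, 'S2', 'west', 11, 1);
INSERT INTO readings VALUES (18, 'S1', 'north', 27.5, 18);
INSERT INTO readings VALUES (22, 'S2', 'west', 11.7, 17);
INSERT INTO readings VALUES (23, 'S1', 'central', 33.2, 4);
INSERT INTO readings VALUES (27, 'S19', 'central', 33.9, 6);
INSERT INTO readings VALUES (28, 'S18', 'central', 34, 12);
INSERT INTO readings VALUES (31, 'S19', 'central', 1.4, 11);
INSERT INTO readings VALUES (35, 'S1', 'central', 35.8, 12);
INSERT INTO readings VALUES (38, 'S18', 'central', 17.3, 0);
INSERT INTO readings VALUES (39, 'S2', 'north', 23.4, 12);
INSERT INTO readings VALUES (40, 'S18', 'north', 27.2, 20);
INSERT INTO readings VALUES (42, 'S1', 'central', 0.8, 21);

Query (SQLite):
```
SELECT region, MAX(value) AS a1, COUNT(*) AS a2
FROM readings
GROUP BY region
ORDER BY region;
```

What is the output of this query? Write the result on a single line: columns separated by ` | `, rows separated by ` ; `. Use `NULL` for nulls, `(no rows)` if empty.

central | 44.2 | 8 ; north | 27.5 | 4 ; west | 11.7 | 2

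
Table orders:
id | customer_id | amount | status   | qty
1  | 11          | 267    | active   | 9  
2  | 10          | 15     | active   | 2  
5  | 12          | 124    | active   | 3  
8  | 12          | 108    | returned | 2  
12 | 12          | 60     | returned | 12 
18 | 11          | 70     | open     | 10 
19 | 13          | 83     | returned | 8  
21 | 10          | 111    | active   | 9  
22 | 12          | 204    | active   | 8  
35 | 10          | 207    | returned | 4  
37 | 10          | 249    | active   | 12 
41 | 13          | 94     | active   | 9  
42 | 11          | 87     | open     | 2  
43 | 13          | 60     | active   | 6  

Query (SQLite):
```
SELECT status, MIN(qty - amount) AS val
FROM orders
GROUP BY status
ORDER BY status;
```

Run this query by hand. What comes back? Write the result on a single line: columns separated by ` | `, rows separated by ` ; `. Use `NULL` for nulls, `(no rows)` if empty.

For each row compute qty - amount.
Group by status; take MIN of the expression per group.
  active: ids {1, 2, 5, 21, 22, 37, 41, 43} → MIN(qty - amount)=-258
  open: ids {18, 42} → MIN(qty - amount)=-85
  returned: ids {8, 12, 19, 35} → MIN(qty - amount)=-203

active | -258 ; open | -85 ; returned | -203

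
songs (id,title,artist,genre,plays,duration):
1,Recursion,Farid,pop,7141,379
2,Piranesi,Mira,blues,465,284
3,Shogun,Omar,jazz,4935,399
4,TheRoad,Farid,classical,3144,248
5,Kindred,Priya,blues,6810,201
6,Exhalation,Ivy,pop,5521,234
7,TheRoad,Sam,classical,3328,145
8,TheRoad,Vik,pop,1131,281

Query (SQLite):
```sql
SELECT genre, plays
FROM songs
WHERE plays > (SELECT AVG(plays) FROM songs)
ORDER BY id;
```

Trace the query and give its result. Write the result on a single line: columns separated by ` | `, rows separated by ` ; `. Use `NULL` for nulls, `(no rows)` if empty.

Scalar subquery: AVG(plays) over all songs rows = 4059.375.
Keep rows where plays > that value.

pop | 7141 ; jazz | 4935 ; blues | 6810 ; pop | 5521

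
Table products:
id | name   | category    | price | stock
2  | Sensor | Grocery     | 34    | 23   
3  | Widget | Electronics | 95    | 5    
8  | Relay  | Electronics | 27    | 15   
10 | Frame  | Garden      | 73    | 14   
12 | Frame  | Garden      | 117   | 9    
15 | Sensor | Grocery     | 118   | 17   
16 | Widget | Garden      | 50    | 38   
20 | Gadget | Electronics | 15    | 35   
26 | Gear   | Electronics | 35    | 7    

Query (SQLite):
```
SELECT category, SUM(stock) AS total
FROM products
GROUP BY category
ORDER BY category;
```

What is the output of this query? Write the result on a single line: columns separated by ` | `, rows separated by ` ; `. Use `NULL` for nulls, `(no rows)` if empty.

Partition products by category; compute SUM(stock) within each group.
  Electronics: ids {3, 8, 20, 26} → SUM(stock)=62
  Garden: ids {10, 12, 16} → SUM(stock)=61
  Grocery: ids {2, 15} → SUM(stock)=40

Electronics | 62 ; Garden | 61 ; Grocery | 40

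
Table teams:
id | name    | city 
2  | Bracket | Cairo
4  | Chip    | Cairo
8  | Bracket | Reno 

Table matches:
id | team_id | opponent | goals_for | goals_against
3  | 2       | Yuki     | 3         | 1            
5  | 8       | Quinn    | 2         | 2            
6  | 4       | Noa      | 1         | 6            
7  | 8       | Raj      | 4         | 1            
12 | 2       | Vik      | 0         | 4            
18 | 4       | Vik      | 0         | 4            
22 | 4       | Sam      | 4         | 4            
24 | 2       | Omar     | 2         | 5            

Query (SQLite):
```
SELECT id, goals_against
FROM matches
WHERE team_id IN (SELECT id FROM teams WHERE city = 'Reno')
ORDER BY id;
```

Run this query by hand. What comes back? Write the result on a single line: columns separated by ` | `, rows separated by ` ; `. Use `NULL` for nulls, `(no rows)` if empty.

Inner query: teams.id where city = 'Reno'.
Outer: keep matches rows whose team_id is in that set.
Inner query → {8}

5 | 2 ; 7 | 1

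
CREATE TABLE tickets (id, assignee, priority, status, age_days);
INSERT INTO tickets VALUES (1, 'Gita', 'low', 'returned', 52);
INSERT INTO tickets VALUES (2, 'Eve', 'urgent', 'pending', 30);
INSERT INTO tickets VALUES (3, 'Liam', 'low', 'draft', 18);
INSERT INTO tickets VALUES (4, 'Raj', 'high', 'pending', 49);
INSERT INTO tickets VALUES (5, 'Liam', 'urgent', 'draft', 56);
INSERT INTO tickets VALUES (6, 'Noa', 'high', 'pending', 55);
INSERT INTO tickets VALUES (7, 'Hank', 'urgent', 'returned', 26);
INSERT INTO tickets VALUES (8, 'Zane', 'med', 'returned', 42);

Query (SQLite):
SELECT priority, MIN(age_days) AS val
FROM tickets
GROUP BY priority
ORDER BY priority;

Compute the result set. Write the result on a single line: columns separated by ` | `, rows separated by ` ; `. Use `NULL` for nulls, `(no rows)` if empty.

high | 49 ; low | 18 ; med | 42 ; urgent | 26

Partition tickets by priority; compute MIN(age_days) within each group.
  high: ids {4, 6} → MIN(age_days)=49
  low: ids {1, 3} → MIN(age_days)=18
  med: ids {8} → MIN(age_days)=42
  urgent: ids {2, 5, 7} → MIN(age_days)=26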